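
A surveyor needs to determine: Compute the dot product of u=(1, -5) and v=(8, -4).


u . v = u_x*v_x + u_y*v_y = 1*8 + (-5)*(-4)
= 8 + 20 = 28

28


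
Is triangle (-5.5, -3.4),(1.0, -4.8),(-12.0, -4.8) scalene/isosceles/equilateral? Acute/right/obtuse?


Side lengths squared: AB^2=44.21, BC^2=169, CA^2=44.21
Sorted: [44.21, 44.21, 169]
By sides: Isosceles, By angles: Obtuse

Isosceles, Obtuse


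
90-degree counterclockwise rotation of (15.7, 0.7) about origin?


90° CCW: (x,y) -> (-y, x)
(15.7,0.7) -> (-0.7, 15.7)

(-0.7, 15.7)


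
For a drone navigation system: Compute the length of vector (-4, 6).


|u| = sqrt((-4)^2 + 6^2) = sqrt(52) = 7.2111

7.2111


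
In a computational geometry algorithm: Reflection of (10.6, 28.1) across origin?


Reflection over origin: (x,y) -> (-x,-y)
(10.6, 28.1) -> (-10.6, -28.1)

(-10.6, -28.1)


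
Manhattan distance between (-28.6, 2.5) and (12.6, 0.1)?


|(-28.6)-12.6| + |2.5-0.1| = 41.2 + 2.4 = 43.6

43.6


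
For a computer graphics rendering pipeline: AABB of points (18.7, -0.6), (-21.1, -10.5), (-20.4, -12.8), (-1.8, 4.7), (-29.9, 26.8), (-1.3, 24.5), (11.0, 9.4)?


x range: [-29.9, 18.7]
y range: [-12.8, 26.8]
Bounding box: (-29.9,-12.8) to (18.7,26.8)

(-29.9,-12.8) to (18.7,26.8)


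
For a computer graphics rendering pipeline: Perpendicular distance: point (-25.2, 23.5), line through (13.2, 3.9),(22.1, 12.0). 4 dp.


|cross product| = 485.48
|line direction| = sqrt(144.82) = 12.0341
Distance = 485.48/sqrt(144.82) = 40.342

40.342


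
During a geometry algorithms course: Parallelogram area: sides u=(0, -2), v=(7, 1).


|u x v| = |0*1 - (-2)*7|
= |0 - (-14)| = 14

14


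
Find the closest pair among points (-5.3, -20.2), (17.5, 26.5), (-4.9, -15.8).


d(P0,P1) = 51.9685, d(P0,P2) = 4.4181, d(P1,P2) = 47.8649
Closest: P0 and P2

Closest pair: (-5.3, -20.2) and (-4.9, -15.8), distance = 4.4181


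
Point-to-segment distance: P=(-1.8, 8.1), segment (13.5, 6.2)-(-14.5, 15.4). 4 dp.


Project P onto AB: t = 0.5133 (clamped to [0,1])
Closest point on segment: (-0.8726, 10.9224)
Distance: 2.9709

2.9709


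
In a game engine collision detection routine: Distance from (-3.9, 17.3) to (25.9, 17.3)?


dx=29.8, dy=0
d^2 = 29.8^2 + 0^2 = 888.04
d = sqrt(888.04) = 29.8

29.8


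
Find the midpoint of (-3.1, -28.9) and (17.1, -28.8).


M = (((-3.1)+17.1)/2, ((-28.9)+(-28.8))/2)
= (7, -28.85)

(7, -28.85)


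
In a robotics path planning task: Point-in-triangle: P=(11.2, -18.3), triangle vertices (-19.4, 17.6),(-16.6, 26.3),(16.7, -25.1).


Cross products: AB x AP = -366.74, BC x BP = -56.26, CA x CP = -10.63
All same sign? yes

Yes, inside


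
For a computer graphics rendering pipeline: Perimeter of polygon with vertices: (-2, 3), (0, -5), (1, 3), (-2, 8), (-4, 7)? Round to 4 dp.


Sides: (-2, 3)->(0, -5): sqrt(68) = 8.246211, (0, -5)->(1, 3): sqrt(65) = 8.062258, (1, 3)->(-2, 8): sqrt(34) = 5.830952, (-2, 8)->(-4, 7): sqrt(5) = 2.236068, (-4, 7)->(-2, 3): sqrt(20) = 4.472136
Sum = 28.847625
Perimeter = 28.8476

28.8476


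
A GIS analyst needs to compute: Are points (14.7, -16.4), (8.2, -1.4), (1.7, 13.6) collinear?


Cross product: (8.2-14.7)*(13.6-(-16.4)) - ((-1.4)-(-16.4))*(1.7-14.7)
= 0

Yes, collinear


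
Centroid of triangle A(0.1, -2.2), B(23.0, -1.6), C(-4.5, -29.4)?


Centroid = ((x_A+x_B+x_C)/3, (y_A+y_B+y_C)/3)
= ((0.1+23+(-4.5))/3, ((-2.2)+(-1.6)+(-29.4))/3)
= (6.2, -11.0667)

(6.2, -11.0667)


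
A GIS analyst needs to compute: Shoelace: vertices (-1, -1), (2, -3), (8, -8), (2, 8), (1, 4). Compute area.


Shoelace sum: ((-1)*(-3) - 2*(-1)) + (2*(-8) - 8*(-3)) + (8*8 - 2*(-8)) + (2*4 - 1*8) + (1*(-1) - (-1)*4)
= 96
Area = |96|/2 = 48

48


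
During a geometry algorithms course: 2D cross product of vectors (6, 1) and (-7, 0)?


u x v = u_x*v_y - u_y*v_x = 6*0 - 1*(-7)
= 0 - (-7) = 7

7


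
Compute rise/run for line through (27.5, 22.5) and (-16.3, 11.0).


slope = (y2-y1)/(x2-x1) = (11-22.5)/((-16.3)-27.5) = (-11.5)/(-43.8) = 0.2626

0.2626


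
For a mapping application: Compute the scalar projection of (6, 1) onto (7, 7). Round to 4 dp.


u.v = 49, |v| = sqrt(98) = 9.8995
Scalar projection = u.v / |v| = 49 / sqrt(98) = 4.9497

4.9497


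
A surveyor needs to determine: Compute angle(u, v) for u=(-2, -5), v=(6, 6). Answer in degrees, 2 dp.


u.v = -42, |u| = sqrt(29) = 5.3852, |v| = sqrt(72) = 8.4853
cos(theta) = u.v/(|u||v|) = -42/sqrt(2088) = -0.919145
theta = acos(-0.919145) = 156.8 degrees

156.8 degrees


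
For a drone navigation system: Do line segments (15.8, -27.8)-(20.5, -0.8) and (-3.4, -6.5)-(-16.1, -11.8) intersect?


Cross products: d1=372.27, d2=54.28, d3=618.51, d4=936.5
d1*d2 < 0 and d3*d4 < 0? no

No, they don't intersect


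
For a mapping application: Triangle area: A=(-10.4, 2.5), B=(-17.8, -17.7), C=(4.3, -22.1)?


Area = |x_A(y_B-y_C) + x_B(y_C-y_A) + x_C(y_A-y_B)|/2
= |(-45.76) + 437.88 + 86.86|/2
= 478.98/2 = 239.49

239.49


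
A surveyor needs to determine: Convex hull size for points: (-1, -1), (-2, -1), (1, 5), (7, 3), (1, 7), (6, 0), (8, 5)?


Convex hull vertices (CCW): (-2, -1), (-1, -1), (6, 0), (8, 5), (1, 7)
Count = 5

5


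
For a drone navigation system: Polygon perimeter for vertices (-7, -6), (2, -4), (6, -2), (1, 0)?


Sides: (-7, -6)->(2, -4): sqrt(85) = 9.219544, (2, -4)->(6, -2): sqrt(20) = 4.472136, (6, -2)->(1, 0): sqrt(29) = 5.385165, (1, 0)->(-7, -6): sqrt(100) = 10
Sum = 29.076845
Perimeter = 29.0768

29.0768


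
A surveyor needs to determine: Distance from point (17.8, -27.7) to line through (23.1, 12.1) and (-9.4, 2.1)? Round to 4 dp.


|cross product| = 1240.5
|line direction| = sqrt(1156.25) = 34.0037
Distance = 1240.5/sqrt(1156.25) = 36.4813

36.4813


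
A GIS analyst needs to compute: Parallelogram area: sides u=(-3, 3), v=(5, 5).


|u x v| = |(-3)*5 - 3*5|
= |(-15) - 15| = 30

30


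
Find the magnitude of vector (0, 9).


|u| = sqrt(0^2 + 9^2) = sqrt(81) = 9

9


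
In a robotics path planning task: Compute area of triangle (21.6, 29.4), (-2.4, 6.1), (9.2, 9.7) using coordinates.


Area = |x_A(y_B-y_C) + x_B(y_C-y_A) + x_C(y_A-y_B)|/2
= |(-77.76) + 47.28 + 214.36|/2
= 183.88/2 = 91.94

91.94


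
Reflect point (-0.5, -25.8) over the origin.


Reflection over origin: (x,y) -> (-x,-y)
(-0.5, -25.8) -> (0.5, 25.8)

(0.5, 25.8)


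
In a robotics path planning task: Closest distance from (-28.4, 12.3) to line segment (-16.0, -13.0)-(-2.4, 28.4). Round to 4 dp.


Project P onto AB: t = 0.4628 (clamped to [0,1])
Closest point on segment: (-9.7062, 6.159)
Distance: 19.6766

19.6766


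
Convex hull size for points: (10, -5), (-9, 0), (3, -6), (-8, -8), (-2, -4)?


Convex hull vertices (CCW): (-9, 0), (-8, -8), (10, -5)
Count = 3

3


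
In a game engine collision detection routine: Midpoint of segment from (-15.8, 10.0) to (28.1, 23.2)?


M = (((-15.8)+28.1)/2, (10+23.2)/2)
= (6.15, 16.6)

(6.15, 16.6)


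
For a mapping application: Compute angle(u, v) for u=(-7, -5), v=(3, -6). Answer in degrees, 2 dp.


u.v = 9, |u| = sqrt(74) = 8.6023, |v| = sqrt(45) = 6.7082
cos(theta) = u.v/(|u||v|) = 9/sqrt(3330) = 0.155963
theta = acos(0.155963) = 81.03 degrees

81.03 degrees


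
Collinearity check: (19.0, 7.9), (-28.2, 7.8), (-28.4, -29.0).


Cross product: ((-28.2)-19)*((-29)-7.9) - (7.8-7.9)*((-28.4)-19)
= 1736.94

No, not collinear


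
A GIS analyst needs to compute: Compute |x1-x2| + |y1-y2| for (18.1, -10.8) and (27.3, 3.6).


|18.1-27.3| + |(-10.8)-3.6| = 9.2 + 14.4 = 23.6

23.6


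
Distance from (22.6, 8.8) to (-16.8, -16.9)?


dx=-39.4, dy=-25.7
d^2 = (-39.4)^2 + (-25.7)^2 = 2212.85
d = sqrt(2212.85) = 47.0409

47.0409


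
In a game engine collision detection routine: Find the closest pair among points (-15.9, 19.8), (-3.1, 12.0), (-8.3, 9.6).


d(P0,P1) = 14.9893, d(P0,P2) = 12.7201, d(P1,P2) = 5.7271
Closest: P1 and P2

Closest pair: (-3.1, 12.0) and (-8.3, 9.6), distance = 5.7271


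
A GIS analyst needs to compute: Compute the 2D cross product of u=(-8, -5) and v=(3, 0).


u x v = u_x*v_y - u_y*v_x = (-8)*0 - (-5)*3
= 0 - (-15) = 15

15


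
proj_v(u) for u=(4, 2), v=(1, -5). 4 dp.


u.v = -6, |v| = sqrt(26) = 5.099
Scalar projection = u.v / |v| = -6 / sqrt(26) = -1.1767

-1.1767


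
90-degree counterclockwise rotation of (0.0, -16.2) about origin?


90° CCW: (x,y) -> (-y, x)
(0,-16.2) -> (16.2, 0)

(16.2, 0)


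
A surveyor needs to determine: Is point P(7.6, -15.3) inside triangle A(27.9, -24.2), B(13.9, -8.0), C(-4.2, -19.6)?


Cross products: AB x AP = 204.26, BC x BP = 59.05, CA x CP = 192.31
All same sign? yes

Yes, inside


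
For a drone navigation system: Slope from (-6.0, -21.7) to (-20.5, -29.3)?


slope = (y2-y1)/(x2-x1) = ((-29.3)-(-21.7))/((-20.5)-(-6)) = (-7.6)/(-14.5) = 0.5241

0.5241


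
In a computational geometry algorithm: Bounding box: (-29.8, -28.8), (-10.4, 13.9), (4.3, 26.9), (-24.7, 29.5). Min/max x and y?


x range: [-29.8, 4.3]
y range: [-28.8, 29.5]
Bounding box: (-29.8,-28.8) to (4.3,29.5)

(-29.8,-28.8) to (4.3,29.5)


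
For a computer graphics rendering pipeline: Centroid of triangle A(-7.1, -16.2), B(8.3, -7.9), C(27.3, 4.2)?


Centroid = ((x_A+x_B+x_C)/3, (y_A+y_B+y_C)/3)
= (((-7.1)+8.3+27.3)/3, ((-16.2)+(-7.9)+4.2)/3)
= (9.5, -6.6333)

(9.5, -6.6333)


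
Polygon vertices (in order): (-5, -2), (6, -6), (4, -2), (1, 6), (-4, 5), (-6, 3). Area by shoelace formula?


Shoelace sum: ((-5)*(-6) - 6*(-2)) + (6*(-2) - 4*(-6)) + (4*6 - 1*(-2)) + (1*5 - (-4)*6) + ((-4)*3 - (-6)*5) + ((-6)*(-2) - (-5)*3)
= 154
Area = |154|/2 = 77

77


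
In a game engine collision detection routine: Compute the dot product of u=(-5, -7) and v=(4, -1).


u . v = u_x*v_x + u_y*v_y = (-5)*4 + (-7)*(-1)
= (-20) + 7 = -13

-13


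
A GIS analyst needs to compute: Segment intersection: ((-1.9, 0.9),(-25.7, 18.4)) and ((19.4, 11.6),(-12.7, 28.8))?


Cross products: d1=709.83, d2=557.44, d3=-627.41, d4=-475.02
d1*d2 < 0 and d3*d4 < 0? no

No, they don't intersect


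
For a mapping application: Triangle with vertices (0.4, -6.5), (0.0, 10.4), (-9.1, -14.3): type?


Side lengths squared: AB^2=285.77, BC^2=692.9, CA^2=151.09
Sorted: [151.09, 285.77, 692.9]
By sides: Scalene, By angles: Obtuse

Scalene, Obtuse


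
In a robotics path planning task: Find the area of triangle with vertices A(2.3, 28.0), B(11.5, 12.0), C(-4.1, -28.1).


Area = |x_A(y_B-y_C) + x_B(y_C-y_A) + x_C(y_A-y_B)|/2
= |92.23 + (-645.15) + (-65.6)|/2
= 618.52/2 = 309.26

309.26


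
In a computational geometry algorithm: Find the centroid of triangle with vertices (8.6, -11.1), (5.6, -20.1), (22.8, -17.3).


Centroid = ((x_A+x_B+x_C)/3, (y_A+y_B+y_C)/3)
= ((8.6+5.6+22.8)/3, ((-11.1)+(-20.1)+(-17.3))/3)
= (12.3333, -16.1667)

(12.3333, -16.1667)


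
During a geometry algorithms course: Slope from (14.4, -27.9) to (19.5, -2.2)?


slope = (y2-y1)/(x2-x1) = ((-2.2)-(-27.9))/(19.5-14.4) = 25.7/5.1 = 5.0392

5.0392


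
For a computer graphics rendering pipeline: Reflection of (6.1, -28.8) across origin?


Reflection over origin: (x,y) -> (-x,-y)
(6.1, -28.8) -> (-6.1, 28.8)

(-6.1, 28.8)


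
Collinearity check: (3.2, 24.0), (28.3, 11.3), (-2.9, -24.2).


Cross product: (28.3-3.2)*((-24.2)-24) - (11.3-24)*((-2.9)-3.2)
= -1287.29

No, not collinear


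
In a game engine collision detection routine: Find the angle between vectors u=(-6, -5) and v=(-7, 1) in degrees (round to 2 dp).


u.v = 37, |u| = sqrt(61) = 7.8102, |v| = sqrt(50) = 7.0711
cos(theta) = u.v/(|u||v|) = 37/sqrt(3050) = 0.669965
theta = acos(0.669965) = 47.94 degrees

47.94 degrees


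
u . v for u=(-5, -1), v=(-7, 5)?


u . v = u_x*v_x + u_y*v_y = (-5)*(-7) + (-1)*5
= 35 + (-5) = 30

30


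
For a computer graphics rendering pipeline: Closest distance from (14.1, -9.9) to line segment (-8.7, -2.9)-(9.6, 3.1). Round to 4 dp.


Project P onto AB: t = 1 (clamped to [0,1])
Closest point on segment: (9.6, 3.1)
Distance: 13.7568

13.7568


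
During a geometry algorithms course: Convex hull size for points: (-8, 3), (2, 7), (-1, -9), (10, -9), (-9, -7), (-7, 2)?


Convex hull vertices (CCW): (-9, -7), (-1, -9), (10, -9), (2, 7), (-8, 3)
Count = 5

5


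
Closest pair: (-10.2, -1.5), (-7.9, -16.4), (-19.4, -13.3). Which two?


d(P0,P1) = 15.0765, d(P0,P2) = 14.9626, d(P1,P2) = 11.9105
Closest: P1 and P2

Closest pair: (-7.9, -16.4) and (-19.4, -13.3), distance = 11.9105


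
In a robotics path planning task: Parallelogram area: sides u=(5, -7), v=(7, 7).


|u x v| = |5*7 - (-7)*7|
= |35 - (-49)| = 84

84


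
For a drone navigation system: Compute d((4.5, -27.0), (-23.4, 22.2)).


dx=-27.9, dy=49.2
d^2 = (-27.9)^2 + 49.2^2 = 3199.05
d = sqrt(3199.05) = 56.5601

56.5601


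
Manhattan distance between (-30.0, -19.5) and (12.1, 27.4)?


|(-30)-12.1| + |(-19.5)-27.4| = 42.1 + 46.9 = 89

89


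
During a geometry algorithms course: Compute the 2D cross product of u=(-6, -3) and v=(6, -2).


u x v = u_x*v_y - u_y*v_x = (-6)*(-2) - (-3)*6
= 12 - (-18) = 30

30


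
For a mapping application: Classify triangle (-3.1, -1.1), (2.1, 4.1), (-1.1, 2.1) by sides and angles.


Side lengths squared: AB^2=54.08, BC^2=14.24, CA^2=14.24
Sorted: [14.24, 14.24, 54.08]
By sides: Isosceles, By angles: Obtuse

Isosceles, Obtuse


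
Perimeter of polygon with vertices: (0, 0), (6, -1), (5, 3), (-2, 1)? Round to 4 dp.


Sides: (0, 0)->(6, -1): sqrt(37) = 6.082763, (6, -1)->(5, 3): sqrt(17) = 4.123106, (5, 3)->(-2, 1): sqrt(53) = 7.28011, (-2, 1)->(0, 0): sqrt(5) = 2.236068
Sum = 19.722047
Perimeter = 19.722

19.722


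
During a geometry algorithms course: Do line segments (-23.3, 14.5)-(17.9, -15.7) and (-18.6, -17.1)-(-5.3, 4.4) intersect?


Cross products: d1=521.33, d2=-766.13, d3=-1159.98, d4=127.48
d1*d2 < 0 and d3*d4 < 0? yes

Yes, they intersect


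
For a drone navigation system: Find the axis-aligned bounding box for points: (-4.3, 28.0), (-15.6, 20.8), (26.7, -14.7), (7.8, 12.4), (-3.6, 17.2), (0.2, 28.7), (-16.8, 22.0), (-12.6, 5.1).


x range: [-16.8, 26.7]
y range: [-14.7, 28.7]
Bounding box: (-16.8,-14.7) to (26.7,28.7)

(-16.8,-14.7) to (26.7,28.7)


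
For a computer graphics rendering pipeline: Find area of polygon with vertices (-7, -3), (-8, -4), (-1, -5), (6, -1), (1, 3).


Shoelace sum: ((-7)*(-4) - (-8)*(-3)) + ((-8)*(-5) - (-1)*(-4)) + ((-1)*(-1) - 6*(-5)) + (6*3 - 1*(-1)) + (1*(-3) - (-7)*3)
= 108
Area = |108|/2 = 54

54


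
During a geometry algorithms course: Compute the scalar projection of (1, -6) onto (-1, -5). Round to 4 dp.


u.v = 29, |v| = sqrt(26) = 5.099
Scalar projection = u.v / |v| = 29 / sqrt(26) = 5.6874

5.6874


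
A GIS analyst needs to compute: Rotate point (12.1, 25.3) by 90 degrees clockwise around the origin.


90° CW: (x,y) -> (y, -x)
(12.1,25.3) -> (25.3, -12.1)

(25.3, -12.1)


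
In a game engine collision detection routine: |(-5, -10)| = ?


|u| = sqrt((-5)^2 + (-10)^2) = sqrt(125) = 11.1803

11.1803


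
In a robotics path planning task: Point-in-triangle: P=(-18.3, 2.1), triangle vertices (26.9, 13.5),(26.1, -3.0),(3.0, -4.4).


Cross products: AB x AP = -736.68, BC x BP = -179.97, CA x CP = 536.62
All same sign? no

No, outside


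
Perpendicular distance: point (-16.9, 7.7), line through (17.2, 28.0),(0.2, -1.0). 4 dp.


|cross product| = 643.8
|line direction| = sqrt(1130) = 33.6155
Distance = 643.8/sqrt(1130) = 19.1519

19.1519


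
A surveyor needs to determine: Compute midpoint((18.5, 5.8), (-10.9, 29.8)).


M = ((18.5+(-10.9))/2, (5.8+29.8)/2)
= (3.8, 17.8)

(3.8, 17.8)


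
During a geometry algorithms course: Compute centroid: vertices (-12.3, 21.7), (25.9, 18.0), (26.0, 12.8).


Centroid = ((x_A+x_B+x_C)/3, (y_A+y_B+y_C)/3)
= (((-12.3)+25.9+26)/3, (21.7+18+12.8)/3)
= (13.2, 17.5)

(13.2, 17.5)


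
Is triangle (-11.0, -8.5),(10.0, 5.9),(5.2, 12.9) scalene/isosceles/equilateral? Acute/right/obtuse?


Side lengths squared: AB^2=648.36, BC^2=72.04, CA^2=720.4
Sorted: [72.04, 648.36, 720.4]
By sides: Scalene, By angles: Right

Scalene, Right


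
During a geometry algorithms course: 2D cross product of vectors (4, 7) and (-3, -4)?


u x v = u_x*v_y - u_y*v_x = 4*(-4) - 7*(-3)
= (-16) - (-21) = 5

5


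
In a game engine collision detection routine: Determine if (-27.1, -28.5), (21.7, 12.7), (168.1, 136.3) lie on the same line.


Cross product: (21.7-(-27.1))*(136.3-(-28.5)) - (12.7-(-28.5))*(168.1-(-27.1))
= 0

Yes, collinear


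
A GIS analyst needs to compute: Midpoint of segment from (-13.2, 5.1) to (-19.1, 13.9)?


M = (((-13.2)+(-19.1))/2, (5.1+13.9)/2)
= (-16.15, 9.5)

(-16.15, 9.5)


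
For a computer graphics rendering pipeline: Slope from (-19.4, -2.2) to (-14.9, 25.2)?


slope = (y2-y1)/(x2-x1) = (25.2-(-2.2))/((-14.9)-(-19.4)) = 27.4/4.5 = 6.0889

6.0889


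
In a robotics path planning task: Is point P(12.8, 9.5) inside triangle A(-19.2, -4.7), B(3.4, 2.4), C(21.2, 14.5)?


Cross products: AB x AP = 93.72, BC x BP = 12.64, CA x CP = 40.72
All same sign? yes

Yes, inside


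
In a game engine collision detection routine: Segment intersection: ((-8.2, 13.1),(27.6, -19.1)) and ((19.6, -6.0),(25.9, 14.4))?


Cross products: d1=687.45, d2=-245.73, d3=211.38, d4=1144.56
d1*d2 < 0 and d3*d4 < 0? no

No, they don't intersect


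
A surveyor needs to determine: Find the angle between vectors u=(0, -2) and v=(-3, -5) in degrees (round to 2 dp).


u.v = 10, |u| = sqrt(4) = 2, |v| = sqrt(34) = 5.831
cos(theta) = u.v/(|u||v|) = 10/sqrt(136) = 0.857493
theta = acos(0.857493) = 30.96 degrees

30.96 degrees


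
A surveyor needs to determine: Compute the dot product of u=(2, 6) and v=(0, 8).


u . v = u_x*v_x + u_y*v_y = 2*0 + 6*8
= 0 + 48 = 48

48


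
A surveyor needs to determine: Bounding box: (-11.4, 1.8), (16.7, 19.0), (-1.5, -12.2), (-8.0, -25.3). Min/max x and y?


x range: [-11.4, 16.7]
y range: [-25.3, 19]
Bounding box: (-11.4,-25.3) to (16.7,19)

(-11.4,-25.3) to (16.7,19)


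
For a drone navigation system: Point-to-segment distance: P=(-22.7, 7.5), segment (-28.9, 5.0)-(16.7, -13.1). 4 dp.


Project P onto AB: t = 0.0987 (clamped to [0,1])
Closest point on segment: (-24.4011, 3.2143)
Distance: 4.611

4.611


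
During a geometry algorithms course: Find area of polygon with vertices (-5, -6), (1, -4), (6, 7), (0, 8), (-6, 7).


Shoelace sum: ((-5)*(-4) - 1*(-6)) + (1*7 - 6*(-4)) + (6*8 - 0*7) + (0*7 - (-6)*8) + ((-6)*(-6) - (-5)*7)
= 224
Area = |224|/2 = 112

112


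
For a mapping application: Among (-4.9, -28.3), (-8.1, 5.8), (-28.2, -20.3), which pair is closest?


d(P0,P1) = 34.2498, d(P0,P2) = 24.6351, d(P1,P2) = 32.9427
Closest: P0 and P2

Closest pair: (-4.9, -28.3) and (-28.2, -20.3), distance = 24.6351


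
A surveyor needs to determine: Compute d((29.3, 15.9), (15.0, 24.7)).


dx=-14.3, dy=8.8
d^2 = (-14.3)^2 + 8.8^2 = 281.93
d = sqrt(281.93) = 16.7908

16.7908


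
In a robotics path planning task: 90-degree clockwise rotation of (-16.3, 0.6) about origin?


90° CW: (x,y) -> (y, -x)
(-16.3,0.6) -> (0.6, 16.3)

(0.6, 16.3)


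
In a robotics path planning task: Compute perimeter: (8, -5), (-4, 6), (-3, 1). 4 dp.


Sides: (8, -5)->(-4, 6): sqrt(265) = 16.278821, (-4, 6)->(-3, 1): sqrt(26) = 5.09902, (-3, 1)->(8, -5): sqrt(157) = 12.529964
Sum = 33.907805
Perimeter = 33.9078

33.9078


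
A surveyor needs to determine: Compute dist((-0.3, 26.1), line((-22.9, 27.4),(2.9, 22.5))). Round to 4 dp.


|cross product| = 77.2
|line direction| = sqrt(689.65) = 26.2612
Distance = 77.2/sqrt(689.65) = 2.9397

2.9397


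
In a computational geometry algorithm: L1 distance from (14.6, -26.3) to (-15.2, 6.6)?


|14.6-(-15.2)| + |(-26.3)-6.6| = 29.8 + 32.9 = 62.7

62.7


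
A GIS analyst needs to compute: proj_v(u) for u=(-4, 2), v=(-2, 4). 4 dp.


u.v = 16, |v| = sqrt(20) = 4.4721
Scalar projection = u.v / |v| = 16 / sqrt(20) = 3.5777

3.5777


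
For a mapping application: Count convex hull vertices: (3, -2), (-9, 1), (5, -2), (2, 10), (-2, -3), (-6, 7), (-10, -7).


Convex hull vertices (CCW): (-10, -7), (5, -2), (2, 10), (-6, 7), (-9, 1)
Count = 5

5


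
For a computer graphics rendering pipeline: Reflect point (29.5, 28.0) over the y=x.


Reflection over y=x: (x,y) -> (y,x)
(29.5, 28) -> (28, 29.5)

(28, 29.5)


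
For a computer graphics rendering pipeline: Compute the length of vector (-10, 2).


|u| = sqrt((-10)^2 + 2^2) = sqrt(104) = 10.198

10.198


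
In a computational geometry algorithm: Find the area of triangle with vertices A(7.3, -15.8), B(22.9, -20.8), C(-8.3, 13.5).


Area = |x_A(y_B-y_C) + x_B(y_C-y_A) + x_C(y_A-y_B)|/2
= |(-250.39) + 670.97 + (-41.5)|/2
= 379.08/2 = 189.54

189.54


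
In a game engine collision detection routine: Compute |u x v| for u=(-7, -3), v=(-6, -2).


|u x v| = |(-7)*(-2) - (-3)*(-6)|
= |14 - 18| = 4

4


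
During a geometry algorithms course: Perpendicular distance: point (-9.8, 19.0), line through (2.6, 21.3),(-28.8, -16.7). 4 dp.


|cross product| = 398.98
|line direction| = sqrt(2429.96) = 49.2946
Distance = 398.98/sqrt(2429.96) = 8.0938

8.0938


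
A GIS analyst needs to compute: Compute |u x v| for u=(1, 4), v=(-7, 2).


|u x v| = |1*2 - 4*(-7)|
= |2 - (-28)| = 30

30


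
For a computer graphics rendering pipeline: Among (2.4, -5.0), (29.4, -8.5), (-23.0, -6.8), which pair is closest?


d(P0,P1) = 27.2259, d(P0,P2) = 25.4637, d(P1,P2) = 52.4276
Closest: P0 and P2

Closest pair: (2.4, -5.0) and (-23.0, -6.8), distance = 25.4637


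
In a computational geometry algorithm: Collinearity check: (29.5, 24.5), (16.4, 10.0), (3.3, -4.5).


Cross product: (16.4-29.5)*((-4.5)-24.5) - (10-24.5)*(3.3-29.5)
= 0

Yes, collinear


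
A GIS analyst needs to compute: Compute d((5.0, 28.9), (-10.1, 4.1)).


dx=-15.1, dy=-24.8
d^2 = (-15.1)^2 + (-24.8)^2 = 843.05
d = sqrt(843.05) = 29.0353

29.0353


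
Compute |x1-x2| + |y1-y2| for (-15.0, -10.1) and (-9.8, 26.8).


|(-15)-(-9.8)| + |(-10.1)-26.8| = 5.2 + 36.9 = 42.1

42.1


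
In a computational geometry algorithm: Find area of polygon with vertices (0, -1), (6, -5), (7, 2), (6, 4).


Shoelace sum: (0*(-5) - 6*(-1)) + (6*2 - 7*(-5)) + (7*4 - 6*2) + (6*(-1) - 0*4)
= 63
Area = |63|/2 = 31.5

31.5


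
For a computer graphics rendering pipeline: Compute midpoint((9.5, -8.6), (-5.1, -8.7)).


M = ((9.5+(-5.1))/2, ((-8.6)+(-8.7))/2)
= (2.2, -8.65)

(2.2, -8.65)


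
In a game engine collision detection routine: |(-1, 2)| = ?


|u| = sqrt((-1)^2 + 2^2) = sqrt(5) = 2.2361

2.2361


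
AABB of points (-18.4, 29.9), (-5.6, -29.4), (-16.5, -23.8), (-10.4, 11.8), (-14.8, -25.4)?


x range: [-18.4, -5.6]
y range: [-29.4, 29.9]
Bounding box: (-18.4,-29.4) to (-5.6,29.9)

(-18.4,-29.4) to (-5.6,29.9)


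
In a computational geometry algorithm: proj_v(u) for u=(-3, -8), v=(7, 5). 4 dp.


u.v = -61, |v| = sqrt(74) = 8.6023
Scalar projection = u.v / |v| = -61 / sqrt(74) = -7.0911

-7.0911


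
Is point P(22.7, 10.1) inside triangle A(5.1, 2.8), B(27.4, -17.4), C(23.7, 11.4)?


Cross products: AB x AP = 518.31, BC x BP = 33.61, CA x CP = 15.58
All same sign? yes

Yes, inside


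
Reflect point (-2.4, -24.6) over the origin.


Reflection over origin: (x,y) -> (-x,-y)
(-2.4, -24.6) -> (2.4, 24.6)

(2.4, 24.6)


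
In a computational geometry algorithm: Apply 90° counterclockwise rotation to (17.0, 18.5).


90° CCW: (x,y) -> (-y, x)
(17,18.5) -> (-18.5, 17)

(-18.5, 17)


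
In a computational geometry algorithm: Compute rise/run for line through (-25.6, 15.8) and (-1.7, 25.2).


slope = (y2-y1)/(x2-x1) = (25.2-15.8)/((-1.7)-(-25.6)) = 9.4/23.9 = 0.3933

0.3933


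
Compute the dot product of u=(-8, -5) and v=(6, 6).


u . v = u_x*v_x + u_y*v_y = (-8)*6 + (-5)*6
= (-48) + (-30) = -78

-78


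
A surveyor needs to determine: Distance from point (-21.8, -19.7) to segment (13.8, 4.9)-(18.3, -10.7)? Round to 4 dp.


Project P onto AB: t = 0.8481 (clamped to [0,1])
Closest point on segment: (17.6163, -8.3299)
Distance: 41.0235

41.0235


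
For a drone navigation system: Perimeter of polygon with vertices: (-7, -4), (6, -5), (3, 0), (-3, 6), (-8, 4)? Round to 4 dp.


Sides: (-7, -4)->(6, -5): sqrt(170) = 13.038405, (6, -5)->(3, 0): sqrt(34) = 5.830952, (3, 0)->(-3, 6): sqrt(72) = 8.485281, (-3, 6)->(-8, 4): sqrt(29) = 5.385165, (-8, 4)->(-7, -4): sqrt(65) = 8.062258
Sum = 40.802061
Perimeter = 40.8021

40.8021


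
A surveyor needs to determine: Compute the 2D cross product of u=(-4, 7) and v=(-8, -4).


u x v = u_x*v_y - u_y*v_x = (-4)*(-4) - 7*(-8)
= 16 - (-56) = 72

72


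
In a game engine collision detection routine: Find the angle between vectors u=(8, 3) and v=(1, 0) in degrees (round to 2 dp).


u.v = 8, |u| = sqrt(73) = 8.544, |v| = sqrt(1) = 1
cos(theta) = u.v/(|u||v|) = 8/sqrt(73) = 0.936329
theta = acos(0.936329) = 20.56 degrees

20.56 degrees


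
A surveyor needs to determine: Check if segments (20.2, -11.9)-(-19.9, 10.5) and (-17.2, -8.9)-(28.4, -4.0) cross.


Cross products: d1=-320.06, d2=897.87, d3=717.46, d4=-500.47
d1*d2 < 0 and d3*d4 < 0? yes

Yes, they intersect


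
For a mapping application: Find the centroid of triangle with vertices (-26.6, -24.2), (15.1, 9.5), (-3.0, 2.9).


Centroid = ((x_A+x_B+x_C)/3, (y_A+y_B+y_C)/3)
= (((-26.6)+15.1+(-3))/3, ((-24.2)+9.5+2.9)/3)
= (-4.8333, -3.9333)

(-4.8333, -3.9333)


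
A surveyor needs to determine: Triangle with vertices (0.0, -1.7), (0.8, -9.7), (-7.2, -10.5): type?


Side lengths squared: AB^2=64.64, BC^2=64.64, CA^2=129.28
Sorted: [64.64, 64.64, 129.28]
By sides: Isosceles, By angles: Right

Isosceles, Right


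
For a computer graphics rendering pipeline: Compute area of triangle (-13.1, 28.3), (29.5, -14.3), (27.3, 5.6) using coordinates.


Area = |x_A(y_B-y_C) + x_B(y_C-y_A) + x_C(y_A-y_B)|/2
= |260.69 + (-669.65) + 1162.98|/2
= 754.02/2 = 377.01

377.01


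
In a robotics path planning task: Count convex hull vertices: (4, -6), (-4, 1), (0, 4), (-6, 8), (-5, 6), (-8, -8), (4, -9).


Convex hull vertices (CCW): (-8, -8), (4, -9), (4, -6), (0, 4), (-6, 8)
Count = 5

5


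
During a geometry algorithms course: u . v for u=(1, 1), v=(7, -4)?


u . v = u_x*v_x + u_y*v_y = 1*7 + 1*(-4)
= 7 + (-4) = 3

3


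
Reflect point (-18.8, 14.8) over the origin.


Reflection over origin: (x,y) -> (-x,-y)
(-18.8, 14.8) -> (18.8, -14.8)

(18.8, -14.8)


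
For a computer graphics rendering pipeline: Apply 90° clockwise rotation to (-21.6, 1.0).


90° CW: (x,y) -> (y, -x)
(-21.6,1) -> (1, 21.6)

(1, 21.6)


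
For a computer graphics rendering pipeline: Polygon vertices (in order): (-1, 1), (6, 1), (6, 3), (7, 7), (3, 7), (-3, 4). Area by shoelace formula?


Shoelace sum: ((-1)*1 - 6*1) + (6*3 - 6*1) + (6*7 - 7*3) + (7*7 - 3*7) + (3*4 - (-3)*7) + ((-3)*1 - (-1)*4)
= 88
Area = |88|/2 = 44

44


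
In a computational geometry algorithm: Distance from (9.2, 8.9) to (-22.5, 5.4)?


dx=-31.7, dy=-3.5
d^2 = (-31.7)^2 + (-3.5)^2 = 1017.14
d = sqrt(1017.14) = 31.8926

31.8926


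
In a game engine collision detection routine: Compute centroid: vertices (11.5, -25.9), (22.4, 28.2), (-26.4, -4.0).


Centroid = ((x_A+x_B+x_C)/3, (y_A+y_B+y_C)/3)
= ((11.5+22.4+(-26.4))/3, ((-25.9)+28.2+(-4))/3)
= (2.5, -0.5667)

(2.5, -0.5667)


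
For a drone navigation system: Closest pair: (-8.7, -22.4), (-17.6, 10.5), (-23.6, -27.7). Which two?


d(P0,P1) = 34.0825, d(P0,P2) = 15.8146, d(P1,P2) = 38.6683
Closest: P0 and P2

Closest pair: (-8.7, -22.4) and (-23.6, -27.7), distance = 15.8146


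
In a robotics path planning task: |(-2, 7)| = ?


|u| = sqrt((-2)^2 + 7^2) = sqrt(53) = 7.2801

7.2801


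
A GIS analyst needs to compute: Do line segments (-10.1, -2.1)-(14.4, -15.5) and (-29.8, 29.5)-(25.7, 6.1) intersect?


Cross products: d1=-1292.82, d2=-1463.22, d3=510.22, d4=680.62
d1*d2 < 0 and d3*d4 < 0? no

No, they don't intersect


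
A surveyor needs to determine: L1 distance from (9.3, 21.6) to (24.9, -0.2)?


|9.3-24.9| + |21.6-(-0.2)| = 15.6 + 21.8 = 37.4

37.4


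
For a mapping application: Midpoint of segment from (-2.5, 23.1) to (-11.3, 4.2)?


M = (((-2.5)+(-11.3))/2, (23.1+4.2)/2)
= (-6.9, 13.65)

(-6.9, 13.65)


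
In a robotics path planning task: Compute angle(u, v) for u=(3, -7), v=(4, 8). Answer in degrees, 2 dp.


u.v = -44, |u| = sqrt(58) = 7.6158, |v| = sqrt(80) = 8.9443
cos(theta) = u.v/(|u||v|) = -44/sqrt(4640) = -0.645942
theta = acos(-0.645942) = 130.24 degrees

130.24 degrees


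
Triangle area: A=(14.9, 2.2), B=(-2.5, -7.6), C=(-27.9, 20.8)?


Area = |x_A(y_B-y_C) + x_B(y_C-y_A) + x_C(y_A-y_B)|/2
= |(-423.16) + (-46.5) + (-273.42)|/2
= 743.08/2 = 371.54

371.54


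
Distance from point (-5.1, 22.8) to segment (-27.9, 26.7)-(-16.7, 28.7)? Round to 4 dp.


Project P onto AB: t = 1 (clamped to [0,1])
Closest point on segment: (-16.7, 28.7)
Distance: 13.0142

13.0142


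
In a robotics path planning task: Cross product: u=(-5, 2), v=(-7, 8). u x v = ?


u x v = u_x*v_y - u_y*v_x = (-5)*8 - 2*(-7)
= (-40) - (-14) = -26

-26


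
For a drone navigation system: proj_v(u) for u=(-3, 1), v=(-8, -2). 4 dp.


u.v = 22, |v| = sqrt(68) = 8.2462
Scalar projection = u.v / |v| = 22 / sqrt(68) = 2.6679

2.6679


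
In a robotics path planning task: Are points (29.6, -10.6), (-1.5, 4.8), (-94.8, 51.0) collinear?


Cross product: ((-1.5)-29.6)*(51-(-10.6)) - (4.8-(-10.6))*((-94.8)-29.6)
= 0

Yes, collinear


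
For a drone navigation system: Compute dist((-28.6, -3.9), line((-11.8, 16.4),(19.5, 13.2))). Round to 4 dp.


|cross product| = 689.15
|line direction| = sqrt(989.93) = 31.4632
Distance = 689.15/sqrt(989.93) = 21.9034

21.9034


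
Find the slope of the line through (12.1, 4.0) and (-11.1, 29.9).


slope = (y2-y1)/(x2-x1) = (29.9-4)/((-11.1)-12.1) = 25.9/(-23.2) = -1.1164

-1.1164


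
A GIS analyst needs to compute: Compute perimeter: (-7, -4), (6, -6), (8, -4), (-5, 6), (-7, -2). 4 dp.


Sides: (-7, -4)->(6, -6): sqrt(173) = 13.152946, (6, -6)->(8, -4): sqrt(8) = 2.828427, (8, -4)->(-5, 6): sqrt(269) = 16.401219, (-5, 6)->(-7, -2): sqrt(68) = 8.246211, (-7, -2)->(-7, -4): sqrt(4) = 2
Sum = 42.628803
Perimeter = 42.6288

42.6288


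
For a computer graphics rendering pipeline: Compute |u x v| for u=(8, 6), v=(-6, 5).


|u x v| = |8*5 - 6*(-6)|
= |40 - (-36)| = 76

76


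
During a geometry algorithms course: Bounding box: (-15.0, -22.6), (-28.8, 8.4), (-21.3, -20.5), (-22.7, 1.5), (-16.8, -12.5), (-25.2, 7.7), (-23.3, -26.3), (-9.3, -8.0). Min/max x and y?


x range: [-28.8, -9.3]
y range: [-26.3, 8.4]
Bounding box: (-28.8,-26.3) to (-9.3,8.4)

(-28.8,-26.3) to (-9.3,8.4)


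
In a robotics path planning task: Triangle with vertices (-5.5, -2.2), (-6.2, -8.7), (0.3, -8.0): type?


Side lengths squared: AB^2=42.74, BC^2=42.74, CA^2=67.28
Sorted: [42.74, 42.74, 67.28]
By sides: Isosceles, By angles: Acute

Isosceles, Acute


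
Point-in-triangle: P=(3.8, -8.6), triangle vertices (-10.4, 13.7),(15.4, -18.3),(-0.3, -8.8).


Cross products: AB x AP = -120.94, BC x BP = -42.09, CA x CP = -94.27
All same sign? yes

Yes, inside


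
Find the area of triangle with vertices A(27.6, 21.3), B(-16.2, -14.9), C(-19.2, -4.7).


Area = |x_A(y_B-y_C) + x_B(y_C-y_A) + x_C(y_A-y_B)|/2
= |(-281.52) + 421.2 + (-695.04)|/2
= 555.36/2 = 277.68

277.68


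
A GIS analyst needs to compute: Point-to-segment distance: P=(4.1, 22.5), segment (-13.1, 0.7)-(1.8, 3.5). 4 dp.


Project P onto AB: t = 1 (clamped to [0,1])
Closest point on segment: (1.8, 3.5)
Distance: 19.1387

19.1387


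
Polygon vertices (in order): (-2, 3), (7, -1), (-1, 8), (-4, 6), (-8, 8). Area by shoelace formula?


Shoelace sum: ((-2)*(-1) - 7*3) + (7*8 - (-1)*(-1)) + ((-1)*6 - (-4)*8) + ((-4)*8 - (-8)*6) + ((-8)*3 - (-2)*8)
= 70
Area = |70|/2 = 35

35


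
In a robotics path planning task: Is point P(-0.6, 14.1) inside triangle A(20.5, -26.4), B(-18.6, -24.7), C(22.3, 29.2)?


Cross products: AB x AP = -1547.68, BC x BP = 616.72, CA x CP = -1246.06
All same sign? no

No, outside


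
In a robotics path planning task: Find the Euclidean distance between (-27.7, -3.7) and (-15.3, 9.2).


dx=12.4, dy=12.9
d^2 = 12.4^2 + 12.9^2 = 320.17
d = sqrt(320.17) = 17.8933

17.8933


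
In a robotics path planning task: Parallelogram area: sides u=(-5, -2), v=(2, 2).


|u x v| = |(-5)*2 - (-2)*2|
= |(-10) - (-4)| = 6

6


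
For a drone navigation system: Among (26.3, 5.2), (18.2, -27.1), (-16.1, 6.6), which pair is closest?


d(P0,P1) = 33.3002, d(P0,P2) = 42.4231, d(P1,P2) = 48.0851
Closest: P0 and P1

Closest pair: (26.3, 5.2) and (18.2, -27.1), distance = 33.3002


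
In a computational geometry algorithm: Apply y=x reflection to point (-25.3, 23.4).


Reflection over y=x: (x,y) -> (y,x)
(-25.3, 23.4) -> (23.4, -25.3)

(23.4, -25.3)


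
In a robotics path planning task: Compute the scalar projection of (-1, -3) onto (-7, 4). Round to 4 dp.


u.v = -5, |v| = sqrt(65) = 8.0623
Scalar projection = u.v / |v| = -5 / sqrt(65) = -0.6202

-0.6202


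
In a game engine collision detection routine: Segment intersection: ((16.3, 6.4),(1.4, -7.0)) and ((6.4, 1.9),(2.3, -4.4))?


Cross products: d1=43.92, d2=4.99, d3=-65.61, d4=-26.68
d1*d2 < 0 and d3*d4 < 0? no

No, they don't intersect


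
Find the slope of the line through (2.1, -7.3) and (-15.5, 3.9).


slope = (y2-y1)/(x2-x1) = (3.9-(-7.3))/((-15.5)-2.1) = 11.2/(-17.6) = -0.6364

-0.6364


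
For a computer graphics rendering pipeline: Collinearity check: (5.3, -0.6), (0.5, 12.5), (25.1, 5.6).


Cross product: (0.5-5.3)*(5.6-(-0.6)) - (12.5-(-0.6))*(25.1-5.3)
= -289.14

No, not collinear


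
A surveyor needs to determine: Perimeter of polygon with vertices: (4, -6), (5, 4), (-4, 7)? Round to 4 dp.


Sides: (4, -6)->(5, 4): sqrt(101) = 10.049876, (5, 4)->(-4, 7): sqrt(90) = 9.486833, (-4, 7)->(4, -6): sqrt(233) = 15.264338
Sum = 34.801047
Perimeter = 34.801

34.801


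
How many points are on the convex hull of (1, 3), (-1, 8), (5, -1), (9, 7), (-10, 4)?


Convex hull vertices (CCW): (-10, 4), (5, -1), (9, 7), (-1, 8)
Count = 4

4


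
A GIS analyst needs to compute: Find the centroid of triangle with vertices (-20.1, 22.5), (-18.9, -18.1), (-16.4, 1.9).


Centroid = ((x_A+x_B+x_C)/3, (y_A+y_B+y_C)/3)
= (((-20.1)+(-18.9)+(-16.4))/3, (22.5+(-18.1)+1.9)/3)
= (-18.4667, 2.1)

(-18.4667, 2.1)


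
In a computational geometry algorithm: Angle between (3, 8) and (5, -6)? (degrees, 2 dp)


u.v = -33, |u| = sqrt(73) = 8.544, |v| = sqrt(61) = 7.8102
cos(theta) = u.v/(|u||v|) = -33/sqrt(4453) = -0.494524
theta = acos(-0.494524) = 119.64 degrees

119.64 degrees


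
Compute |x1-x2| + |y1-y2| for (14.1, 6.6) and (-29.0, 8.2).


|14.1-(-29)| + |6.6-8.2| = 43.1 + 1.6 = 44.7

44.7


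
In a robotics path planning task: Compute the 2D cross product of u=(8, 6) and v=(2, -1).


u x v = u_x*v_y - u_y*v_x = 8*(-1) - 6*2
= (-8) - 12 = -20

-20


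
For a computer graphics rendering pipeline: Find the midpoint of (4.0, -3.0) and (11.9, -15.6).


M = ((4+11.9)/2, ((-3)+(-15.6))/2)
= (7.95, -9.3)

(7.95, -9.3)


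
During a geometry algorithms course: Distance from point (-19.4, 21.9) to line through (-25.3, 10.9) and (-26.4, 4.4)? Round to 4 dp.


|cross product| = 26.25
|line direction| = sqrt(43.46) = 6.5924
Distance = 26.25/sqrt(43.46) = 3.9818

3.9818


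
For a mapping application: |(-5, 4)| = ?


|u| = sqrt((-5)^2 + 4^2) = sqrt(41) = 6.4031

6.4031


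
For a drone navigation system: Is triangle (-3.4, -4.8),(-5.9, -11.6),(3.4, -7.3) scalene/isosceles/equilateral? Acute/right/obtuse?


Side lengths squared: AB^2=52.49, BC^2=104.98, CA^2=52.49
Sorted: [52.49, 52.49, 104.98]
By sides: Isosceles, By angles: Right

Isosceles, Right


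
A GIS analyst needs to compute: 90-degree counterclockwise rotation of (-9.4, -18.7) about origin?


90° CCW: (x,y) -> (-y, x)
(-9.4,-18.7) -> (18.7, -9.4)

(18.7, -9.4)


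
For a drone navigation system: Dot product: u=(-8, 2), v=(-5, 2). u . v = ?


u . v = u_x*v_x + u_y*v_y = (-8)*(-5) + 2*2
= 40 + 4 = 44

44


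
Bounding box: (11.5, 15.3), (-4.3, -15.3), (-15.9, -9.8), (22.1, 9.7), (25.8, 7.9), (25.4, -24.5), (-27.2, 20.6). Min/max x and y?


x range: [-27.2, 25.8]
y range: [-24.5, 20.6]
Bounding box: (-27.2,-24.5) to (25.8,20.6)

(-27.2,-24.5) to (25.8,20.6)


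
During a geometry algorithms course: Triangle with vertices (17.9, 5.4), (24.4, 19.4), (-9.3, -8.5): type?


Side lengths squared: AB^2=238.25, BC^2=1914.1, CA^2=933.05
Sorted: [238.25, 933.05, 1914.1]
By sides: Scalene, By angles: Obtuse

Scalene, Obtuse


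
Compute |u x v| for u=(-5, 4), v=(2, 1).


|u x v| = |(-5)*1 - 4*2|
= |(-5) - 8| = 13

13


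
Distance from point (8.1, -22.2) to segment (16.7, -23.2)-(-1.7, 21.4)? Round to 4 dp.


Project P onto AB: t = 0.0871 (clamped to [0,1])
Closest point on segment: (15.0966, -19.3135)
Distance: 7.5686

7.5686


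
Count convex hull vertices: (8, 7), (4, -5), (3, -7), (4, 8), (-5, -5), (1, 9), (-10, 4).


Convex hull vertices (CCW): (-10, 4), (-5, -5), (3, -7), (4, -5), (8, 7), (1, 9)
Count = 6

6


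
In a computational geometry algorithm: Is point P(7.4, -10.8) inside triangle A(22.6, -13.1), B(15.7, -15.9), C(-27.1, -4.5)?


Cross products: AB x AP = -58.43, BC x BP = -123.66, CA x CP = -16.41
All same sign? yes

Yes, inside


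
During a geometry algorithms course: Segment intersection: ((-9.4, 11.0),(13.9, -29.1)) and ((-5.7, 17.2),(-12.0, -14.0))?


Cross products: d1=-76.38, d2=903.21, d3=292.83, d4=-686.76
d1*d2 < 0 and d3*d4 < 0? yes

Yes, they intersect


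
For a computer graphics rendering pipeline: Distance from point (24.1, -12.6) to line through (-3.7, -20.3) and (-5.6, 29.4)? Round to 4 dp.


|cross product| = 1396.29
|line direction| = sqrt(2473.7) = 49.7363
Distance = 1396.29/sqrt(2473.7) = 28.0739

28.0739


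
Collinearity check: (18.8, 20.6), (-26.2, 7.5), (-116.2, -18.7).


Cross product: ((-26.2)-18.8)*((-18.7)-20.6) - (7.5-20.6)*((-116.2)-18.8)
= 0

Yes, collinear


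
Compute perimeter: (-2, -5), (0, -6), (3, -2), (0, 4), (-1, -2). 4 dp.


Sides: (-2, -5)->(0, -6): sqrt(5) = 2.236068, (0, -6)->(3, -2): sqrt(25) = 5, (3, -2)->(0, 4): sqrt(45) = 6.708204, (0, 4)->(-1, -2): sqrt(37) = 6.082763, (-1, -2)->(-2, -5): sqrt(10) = 3.162278
Sum = 23.189313
Perimeter = 23.1893

23.1893


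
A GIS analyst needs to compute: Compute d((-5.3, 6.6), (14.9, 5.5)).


dx=20.2, dy=-1.1
d^2 = 20.2^2 + (-1.1)^2 = 409.25
d = sqrt(409.25) = 20.2299

20.2299


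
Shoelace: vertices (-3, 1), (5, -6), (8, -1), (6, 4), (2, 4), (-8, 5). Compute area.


Shoelace sum: ((-3)*(-6) - 5*1) + (5*(-1) - 8*(-6)) + (8*4 - 6*(-1)) + (6*4 - 2*4) + (2*5 - (-8)*4) + ((-8)*1 - (-3)*5)
= 159
Area = |159|/2 = 79.5

79.5


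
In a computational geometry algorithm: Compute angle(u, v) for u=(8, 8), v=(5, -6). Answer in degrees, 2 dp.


u.v = -8, |u| = sqrt(128) = 11.3137, |v| = sqrt(61) = 7.8102
cos(theta) = u.v/(|u||v|) = -8/sqrt(7808) = -0.090536
theta = acos(-0.090536) = 95.19 degrees

95.19 degrees


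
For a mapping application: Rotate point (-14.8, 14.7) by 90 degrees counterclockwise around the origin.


90° CCW: (x,y) -> (-y, x)
(-14.8,14.7) -> (-14.7, -14.8)

(-14.7, -14.8)
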